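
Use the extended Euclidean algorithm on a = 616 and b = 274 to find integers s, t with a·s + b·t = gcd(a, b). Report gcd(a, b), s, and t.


Euclidean algorithm on (616, 274) — divide until remainder is 0:
  616 = 2 · 274 + 68
  274 = 4 · 68 + 2
  68 = 34 · 2 + 0
gcd(616, 274) = 2.
Track Bezout coefficients alongside the remainders: start with r₀ = 616 = a·1 + b·0 (s = 1, t = 0) and r₁ = 274 = a·0 + b·1 (s = 0, t = 1); each new remainder r_{k+1} = r_{k-1} − q_k·r_k inherits s_{k+1} = s_{k-1} − q_k·s_k, t_{k+1} = t_{k-1} − q_k·t_k, so r_k = a·s_k + b·t_k at every step:
  q = 2: r = 68, s = 1 − 2·0 = 1, t = 0 − 2·1 = -2  (check: 616·1 + 274·(-2) = 68)
  q = 4: r = 2, s = 0 − 4·1 = -4, t = 1 − 4·(-2) = 9  (check: 616·(-4) + 274·9 = 2)
The row with r = 2 (the gcd) gives the Bezout coefficients s = -4, t = 9.
Result: 616 · (-4) + 274 · (9) = 2.

gcd(616, 274) = 2; s = -4, t = 9 (check: 616·(-4) + 274·9 = 2).


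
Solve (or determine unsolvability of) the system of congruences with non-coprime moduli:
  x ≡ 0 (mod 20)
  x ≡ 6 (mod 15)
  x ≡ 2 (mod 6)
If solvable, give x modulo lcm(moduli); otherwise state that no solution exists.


Moduli 20, 15, 6 are not pairwise coprime, so CRT works modulo lcm(m_i) when all pairwise compatibility conditions hold.
Pairwise compatibility: gcd(m_i, m_j) must divide a_i - a_j for every pair.
Merge one congruence at a time:
  Start: x ≡ 0 (mod 20).
  Combine with x ≡ 6 (mod 15): gcd(20, 15) = 5, and 6 - 0 = 6 is NOT divisible by 5.
    ⇒ system is inconsistent (no integer solution).

No solution (the system is inconsistent).


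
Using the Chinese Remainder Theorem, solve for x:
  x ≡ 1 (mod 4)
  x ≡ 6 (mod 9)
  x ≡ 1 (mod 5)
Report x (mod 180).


Moduli 4, 9, 5 are pairwise coprime; by CRT there is a unique solution modulo M = 4 · 9 · 5 = 180.
Solve pairwise, accumulating the modulus:
  Start with x ≡ 1 (mod 4).
  Combine with x ≡ 6 (mod 9): since gcd(4, 9) = 1, we get a unique residue mod 36.
    Write x = 1 + 4·t and substitute into x ≡ 6 (mod 9): 4·t ≡ 6 − 1 = 5 (mod 9).
    The inverse of 4 mod 9 is 7 (since 4·7 = 28 = 3·9 + 1), so t ≡ 7·5 = 35 ≡ 8 (mod 9).
    Then x = 1 + 4·8 = 33, valid modulo lcm(4, 9) = 36: x ≡ 33 (mod 36).
  Combine with x ≡ 1 (mod 5): since gcd(36, 5) = 1, we get a unique residue mod 180.
    Write x = 33 + 36·t and substitute into x ≡ 1 (mod 5): 36·t ≡ 1 − 33 = -32 (mod 5).
    Reduce coefficients mod 5: 1·t ≡ 3 (mod 5).
    So t ≡ 3 (mod 5).
    Then x = 33 + 36·3 = 141, valid modulo lcm(36, 5) = 180: x ≡ 141 (mod 180).
Verify: 141 mod 4 = 1 ✓, 141 mod 9 = 6 ✓, 141 mod 5 = 1 ✓.

x ≡ 141 (mod 180).


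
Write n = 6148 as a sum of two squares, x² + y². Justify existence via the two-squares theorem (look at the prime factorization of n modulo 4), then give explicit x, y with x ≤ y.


Step 1: Factor n = 6148 = 2^2 · 29 · 53.
Step 2: Check the mod-4 condition on each prime factor: 2 = 2 (special); 29 ≡ 1 (mod 4), exponent 1; 53 ≡ 1 (mod 4), exponent 1.
All primes ≡ 3 (mod 4) appear to even exponent (or don't appear), so by the two-squares theorem n IS expressible as a sum of two squares.
Step 3: Build a representation. Group n = k² · m with k = 2 and m = 29 · 53 = 1537 (a product of primes ≡ 1 (mod 4)); a representation of m scales to one of n via (k·x)² + (k·y)² = k²(x² + y²). Each prime p ≡ 1 (mod 4) is itself a sum of two squares; find a² by testing p − a² for a perfect square:
  29: 29 − 1² = 28, 29 − 2² = 25 = 5² ⇒ 29 = 2² + 5².
  53: 53 − 1² = 52, 53 − 2² = 49 = 7² ⇒ 53 = 2² + 7².
  Combine using the Brahmagupta–Fibonacci identity (a² + b²)(c² + d²) = (ac − bd)² + (ad + bc)² = (ac + bd)² + (ad − bc)²:
  29 · 53 = 1537: from (2² + 5²)(2² + 7²), take (2·2 − 5·7, 2·7 + 5·2) = (4 − 35, 14 + 10) = (-31, 24); dropping signs (only squares matter) gives (31, 24); check 31² + 24² = 961 + 576 = 1537 ✓.
  Scale by k = 2: (2·31, 2·24) = (62, 48).
Step 4: Order so x ≤ y and verify: 48² + 62² = 2304 + 3844 = 6148 = n. ✓

n = 6148 = 48² + 62² (one valid representation with x ≤ y).


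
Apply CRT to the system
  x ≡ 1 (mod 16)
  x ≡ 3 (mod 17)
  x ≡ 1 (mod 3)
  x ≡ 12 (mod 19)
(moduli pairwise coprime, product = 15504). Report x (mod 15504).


Product of moduli M = 16 · 17 · 3 · 19 = 15504.
Merge one congruence at a time:
  Start: x ≡ 1 (mod 16).
  Combine with x ≡ 3 (mod 17); new modulus lcm = 272.
    Write x = 1 + 16·t and substitute into x ≡ 3 (mod 17): 16·t ≡ 3 − 1 = 2 (mod 17).
    The inverse of 16 mod 17 is 16 (since 16·16 = 256 = 15·17 + 1), so t ≡ 16·2 = 32 ≡ 15 (mod 17).
    Then x = 1 + 16·15 = 241, valid modulo lcm(16, 17) = 272: x ≡ 241 (mod 272).
  Combine with x ≡ 1 (mod 3); new modulus lcm = 816.
    Write x = 241 + 272·t and substitute into x ≡ 1 (mod 3): 272·t ≡ 1 − 241 = -240 (mod 3).
    Reduce coefficients mod 3: 2·t ≡ 0 (mod 3).
    The inverse of 2 mod 3 is 2 (since 2·2 = 4 = 1·3 + 1), so t ≡ 2·0 = 0 ≡ 0 (mod 3).
    Then x = 241 + 272·0 = 241, valid modulo lcm(272, 3) = 816: x ≡ 241 (mod 816).
  Combine with x ≡ 12 (mod 19); new modulus lcm = 15504.
    Write x = 241 + 816·t and substitute into x ≡ 12 (mod 19): 816·t ≡ 12 − 241 = -229 (mod 19).
    Reduce coefficients mod 19: 18·t ≡ 18 (mod 19).
    The inverse of 18 mod 19 is 18 (since 18·18 = 324 = 17·19 + 1), so t ≡ 18·18 = 324 ≡ 1 (mod 19).
    Then x = 241 + 816·1 = 1057, valid modulo lcm(816, 19) = 15504: x ≡ 1057 (mod 15504).
Verify against each original: 1057 mod 16 = 1, 1057 mod 17 = 3, 1057 mod 3 = 1, 1057 mod 19 = 12.

x ≡ 1057 (mod 15504).


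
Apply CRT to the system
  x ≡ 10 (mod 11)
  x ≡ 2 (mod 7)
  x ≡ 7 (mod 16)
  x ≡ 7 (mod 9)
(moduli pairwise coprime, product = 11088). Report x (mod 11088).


Product of moduli M = 11 · 7 · 16 · 9 = 11088.
Merge one congruence at a time:
  Start: x ≡ 10 (mod 11).
  Combine with x ≡ 2 (mod 7); new modulus lcm = 77.
    Write x = 10 + 11·t and substitute into x ≡ 2 (mod 7): 11·t ≡ 2 − 10 = -8 (mod 7).
    Reduce coefficients mod 7: 4·t ≡ 6 (mod 7).
    The inverse of 4 mod 7 is 2 (since 4·2 = 8 = 1·7 + 1), so t ≡ 2·6 = 12 ≡ 5 (mod 7).
    Then x = 10 + 11·5 = 65, valid modulo lcm(11, 7) = 77: x ≡ 65 (mod 77).
  Combine with x ≡ 7 (mod 16); new modulus lcm = 1232.
    Write x = 65 + 77·t and substitute into x ≡ 7 (mod 16): 77·t ≡ 7 − 65 = -58 (mod 16).
    Reduce coefficients mod 16: 13·t ≡ 6 (mod 16).
    The inverse of 13 mod 16 is 5 (since 13·5 = 65 = 4·16 + 1), so t ≡ 5·6 = 30 ≡ 14 (mod 16).
    Then x = 65 + 77·14 = 1143, valid modulo lcm(77, 16) = 1232: x ≡ 1143 (mod 1232).
  Combine with x ≡ 7 (mod 9); new modulus lcm = 11088.
    Write x = 1143 + 1232·t and substitute into x ≡ 7 (mod 9): 1232·t ≡ 7 − 1143 = -1136 (mod 9).
    Reduce coefficients mod 9: 8·t ≡ 7 (mod 9).
    The inverse of 8 mod 9 is 8 (since 8·8 = 64 = 7·9 + 1), so t ≡ 8·7 = 56 ≡ 2 (mod 9).
    Then x = 1143 + 1232·2 = 3607, valid modulo lcm(1232, 9) = 11088: x ≡ 3607 (mod 11088).
Verify against each original: 3607 mod 11 = 10, 3607 mod 7 = 2, 3607 mod 16 = 7, 3607 mod 9 = 7.

x ≡ 3607 (mod 11088).


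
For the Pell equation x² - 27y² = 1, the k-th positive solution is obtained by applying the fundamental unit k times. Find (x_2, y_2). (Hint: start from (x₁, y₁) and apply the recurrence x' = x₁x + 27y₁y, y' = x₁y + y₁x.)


Step 1: Find the fundamental solution (x₁, y₁) of x² - 27y² = 1.
  Expand √27 as a continued fraction. a₀ = ⌊√27⌋ = 5; iterate m_{k+1} = d_k·a_k − m_k, d_{k+1} = (27 − m_{k+1}²)/d_k, a_{k+1} = ⌊(a₀ + m_{k+1})/d_{k+1}⌋ (starting m₀ = 0, d₀ = 1), with convergents p_k = a_k·p_{k-1} + p_{k-2}, q_k = a_k·q_{k-1} + q_{k-2} (p₋₁ = 1, q₋₁ = 0):
  k = 0: a₀ = 5; p₀/q₀ = 5/1; p₀² − 27·q₀² = 25 − 27 = -2.
  k = 1: m = 5, d = 2, a = ⌊(5 + 5)/2⌋ = 5; p/q = (5·5 + 1)/(5·1 + 0) = 26/5; p² − 27·q² = 676 − 675 = 1.
  The first convergent with p² − 27·q² = 1 gives the fundamental solution (x₁, y₁) = (26, 5).
Step 2: Apply the recurrence (x_{n+1}, y_{n+1}) = (x₁x_n + 27y₁y_n, x₁y_n + y₁x_n) repeatedly.
  From (x_1, y_1) = (26, 5): x_2 = 26·26 + 27·5·5 = 1351; y_2 = 26·5 + 5·26 = 260.
Step 3: Verify x_2² - 27·y_2² = 1825201 - 1825200 = 1 (should be 1). ✓

(x_1, y_1) = (26, 5); (x_2, y_2) = (1351, 260).


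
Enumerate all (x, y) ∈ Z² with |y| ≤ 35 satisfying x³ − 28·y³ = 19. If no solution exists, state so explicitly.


The equation is x³ - 28y³ = 19. For fixed y, x³ = 28·y³ + 19, so a solution requires the RHS to be a perfect cube.
Strategy: iterate y from -35 to 35, compute RHS = 28·y³ + 19, and check whether it is a (positive or negative) perfect cube.
Check small values of y:
  y = 0: RHS = 19 is not a perfect cube.
  y = 1: RHS = 47 is not a perfect cube.
  y = -1: RHS = -9 is not a perfect cube.
  y = 2: RHS = 243 is not a perfect cube.
  y = -2: RHS = -205 is not a perfect cube.
  y = 3: RHS = 775 is not a perfect cube.
  y = -3: RHS = -737 is not a perfect cube.
Continuing the search up to |y| = 35 finds no solutions either.
No (x, y) in the scanned range satisfies the equation.

No integer solutions with |y| ≤ 35.


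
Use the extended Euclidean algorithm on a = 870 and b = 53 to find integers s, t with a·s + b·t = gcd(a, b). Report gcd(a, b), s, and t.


Euclidean algorithm on (870, 53) — divide until remainder is 0:
  870 = 16 · 53 + 22
  53 = 2 · 22 + 9
  22 = 2 · 9 + 4
  9 = 2 · 4 + 1
  4 = 4 · 1 + 0
gcd(870, 53) = 1.
Track Bezout coefficients alongside the remainders: start with r₀ = 870 = a·1 + b·0 (s = 1, t = 0) and r₁ = 53 = a·0 + b·1 (s = 0, t = 1); each new remainder r_{k+1} = r_{k-1} − q_k·r_k inherits s_{k+1} = s_{k-1} − q_k·s_k, t_{k+1} = t_{k-1} − q_k·t_k, so r_k = a·s_k + b·t_k at every step:
  q = 16: r = 22, s = 1 − 16·0 = 1, t = 0 − 16·1 = -16  (check: 870·1 + 53·(-16) = 22)
  q = 2: r = 9, s = 0 − 2·1 = -2, t = 1 − 2·(-16) = 33  (check: 870·(-2) + 53·33 = 9)
  q = 2: r = 4, s = 1 − 2·(-2) = 5, t = -16 − 2·33 = -82  (check: 870·5 + 53·(-82) = 4)
  q = 2: r = 1, s = -2 − 2·5 = -12, t = 33 − 2·(-82) = 197  (check: 870·(-12) + 53·197 = 1)
The row with r = 1 (the gcd) gives the Bezout coefficients s = -12, t = 197.
Result: 870 · (-12) + 53 · (197) = 1.

gcd(870, 53) = 1; s = -12, t = 197 (check: 870·(-12) + 53·197 = 1).


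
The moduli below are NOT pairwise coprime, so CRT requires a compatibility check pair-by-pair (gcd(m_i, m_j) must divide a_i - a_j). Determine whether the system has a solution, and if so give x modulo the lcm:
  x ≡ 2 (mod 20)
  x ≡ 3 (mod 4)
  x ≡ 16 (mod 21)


Moduli 20, 4, 21 are not pairwise coprime, so CRT works modulo lcm(m_i) when all pairwise compatibility conditions hold.
Pairwise compatibility: gcd(m_i, m_j) must divide a_i - a_j for every pair.
Merge one congruence at a time:
  Start: x ≡ 2 (mod 20).
  Combine with x ≡ 3 (mod 4): gcd(20, 4) = 4, and 3 - 2 = 1 is NOT divisible by 4.
    ⇒ system is inconsistent (no integer solution).

No solution (the system is inconsistent).


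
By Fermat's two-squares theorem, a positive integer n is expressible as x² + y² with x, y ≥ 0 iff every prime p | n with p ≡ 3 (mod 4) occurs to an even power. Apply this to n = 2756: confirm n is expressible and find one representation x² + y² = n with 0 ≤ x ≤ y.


Step 1: Factor n = 2756 = 2^2 · 13 · 53.
Step 2: Check the mod-4 condition on each prime factor: 2 = 2 (special); 13 ≡ 1 (mod 4), exponent 1; 53 ≡ 1 (mod 4), exponent 1.
All primes ≡ 3 (mod 4) appear to even exponent (or don't appear), so by the two-squares theorem n IS expressible as a sum of two squares.
Step 3: Build a representation. Group n = k² · m with k = 2 and m = 13 · 53 = 689 (a product of primes ≡ 1 (mod 4)); a representation of m scales to one of n via (k·x)² + (k·y)² = k²(x² + y²). Each prime p ≡ 1 (mod 4) is itself a sum of two squares; find a² by testing p − a² for a perfect square:
  13: 13 − 1² = 12, 13 − 2² = 9 = 3² ⇒ 13 = 2² + 3².
  53: 53 − 1² = 52, 53 − 2² = 49 = 7² ⇒ 53 = 2² + 7².
  Combine using the Brahmagupta–Fibonacci identity (a² + b²)(c² + d²) = (ac − bd)² + (ad + bc)² = (ac + bd)² + (ad − bc)²:
  13 · 53 = 689: from (2² + 3²)(2² + 7²), take (2·2 − 3·7, 2·7 + 3·2) = (4 − 21, 14 + 6) = (-17, 20); dropping signs (only squares matter) gives (17, 20); check 17² + 20² = 289 + 400 = 689 ✓.
  Scale by k = 2: (2·17, 2·20) = (34, 40).
Step 4: Order so x ≤ y and verify: 34² + 40² = 1156 + 1600 = 2756 = n. ✓

n = 2756 = 34² + 40² (one valid representation with x ≤ y).


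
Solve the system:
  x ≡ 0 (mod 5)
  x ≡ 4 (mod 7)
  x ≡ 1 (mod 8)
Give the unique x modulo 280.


Moduli 5, 7, 8 are pairwise coprime; by CRT there is a unique solution modulo M = 5 · 7 · 8 = 280.
Solve pairwise, accumulating the modulus:
  Start with x ≡ 0 (mod 5).
  Combine with x ≡ 4 (mod 7): since gcd(5, 7) = 1, we get a unique residue mod 35.
    Write x = 0 + 5·t and substitute into x ≡ 4 (mod 7): 5·t ≡ 4 − 0 = 4 (mod 7).
    The inverse of 5 mod 7 is 3 (since 5·3 = 15 = 2·7 + 1), so t ≡ 3·4 = 12 ≡ 5 (mod 7).
    Then x = 0 + 5·5 = 25, valid modulo lcm(5, 7) = 35: x ≡ 25 (mod 35).
  Combine with x ≡ 1 (mod 8): since gcd(35, 8) = 1, we get a unique residue mod 280.
    Write x = 25 + 35·t and substitute into x ≡ 1 (mod 8): 35·t ≡ 1 − 25 = -24 (mod 8).
    Reduce coefficients mod 8: 3·t ≡ 0 (mod 8).
    The inverse of 3 mod 8 is 3 (since 3·3 = 9 = 1·8 + 1), so t ≡ 3·0 = 0 ≡ 0 (mod 8).
    Then x = 25 + 35·0 = 25, valid modulo lcm(35, 8) = 280: x ≡ 25 (mod 280).
Verify: 25 mod 5 = 0 ✓, 25 mod 7 = 4 ✓, 25 mod 8 = 1 ✓.

x ≡ 25 (mod 280).


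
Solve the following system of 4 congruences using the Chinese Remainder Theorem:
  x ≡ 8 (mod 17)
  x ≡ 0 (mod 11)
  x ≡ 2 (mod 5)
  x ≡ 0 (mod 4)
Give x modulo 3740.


Product of moduli M = 17 · 11 · 5 · 4 = 3740.
Merge one congruence at a time:
  Start: x ≡ 8 (mod 17).
  Combine with x ≡ 0 (mod 11); new modulus lcm = 187.
    Write x = 8 + 17·t and substitute into x ≡ 0 (mod 11): 17·t ≡ 0 − 8 = -8 (mod 11).
    Reduce coefficients mod 11: 6·t ≡ 3 (mod 11).
    The inverse of 6 mod 11 is 2 (since 6·2 = 12 = 1·11 + 1), so t ≡ 2·3 = 6 ≡ 6 (mod 11).
    Then x = 8 + 17·6 = 110, valid modulo lcm(17, 11) = 187: x ≡ 110 (mod 187).
  Combine with x ≡ 2 (mod 5); new modulus lcm = 935.
    Write x = 110 + 187·t and substitute into x ≡ 2 (mod 5): 187·t ≡ 2 − 110 = -108 (mod 5).
    Reduce coefficients mod 5: 2·t ≡ 2 (mod 5).
    The inverse of 2 mod 5 is 3 (since 2·3 = 6 = 1·5 + 1), so t ≡ 3·2 = 6 ≡ 1 (mod 5).
    Then x = 110 + 187·1 = 297, valid modulo lcm(187, 5) = 935: x ≡ 297 (mod 935).
  Combine with x ≡ 0 (mod 4); new modulus lcm = 3740.
    Write x = 297 + 935·t and substitute into x ≡ 0 (mod 4): 935·t ≡ 0 − 297 = -297 (mod 4).
    Reduce coefficients mod 4: 3·t ≡ 3 (mod 4).
    The inverse of 3 mod 4 is 3 (since 3·3 = 9 = 2·4 + 1), so t ≡ 3·3 = 9 ≡ 1 (mod 4).
    Then x = 297 + 935·1 = 1232, valid modulo lcm(935, 4) = 3740: x ≡ 1232 (mod 3740).
Verify against each original: 1232 mod 17 = 8, 1232 mod 11 = 0, 1232 mod 5 = 2, 1232 mod 4 = 0.

x ≡ 1232 (mod 3740).


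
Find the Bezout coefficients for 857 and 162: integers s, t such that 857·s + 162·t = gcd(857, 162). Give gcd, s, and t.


Euclidean algorithm on (857, 162) — divide until remainder is 0:
  857 = 5 · 162 + 47
  162 = 3 · 47 + 21
  47 = 2 · 21 + 5
  21 = 4 · 5 + 1
  5 = 5 · 1 + 0
gcd(857, 162) = 1.
Track Bezout coefficients alongside the remainders: start with r₀ = 857 = a·1 + b·0 (s = 1, t = 0) and r₁ = 162 = a·0 + b·1 (s = 0, t = 1); each new remainder r_{k+1} = r_{k-1} − q_k·r_k inherits s_{k+1} = s_{k-1} − q_k·s_k, t_{k+1} = t_{k-1} − q_k·t_k, so r_k = a·s_k + b·t_k at every step:
  q = 5: r = 47, s = 1 − 5·0 = 1, t = 0 − 5·1 = -5  (check: 857·1 + 162·(-5) = 47)
  q = 3: r = 21, s = 0 − 3·1 = -3, t = 1 − 3·(-5) = 16  (check: 857·(-3) + 162·16 = 21)
  q = 2: r = 5, s = 1 − 2·(-3) = 7, t = -5 − 2·16 = -37  (check: 857·7 + 162·(-37) = 5)
  q = 4: r = 1, s = -3 − 4·7 = -31, t = 16 − 4·(-37) = 164  (check: 857·(-31) + 162·164 = 1)
The row with r = 1 (the gcd) gives the Bezout coefficients s = -31, t = 164.
Result: 857 · (-31) + 162 · (164) = 1.

gcd(857, 162) = 1; s = -31, t = 164 (check: 857·(-31) + 162·164 = 1).


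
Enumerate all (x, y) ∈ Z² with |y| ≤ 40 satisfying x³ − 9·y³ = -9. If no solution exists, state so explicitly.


The equation is x³ - 9y³ = -9. For fixed y, x³ = 9·y³ − 9, so a solution requires the RHS to be a perfect cube.
Strategy: iterate y from -40 to 40, compute RHS = 9·y³ − 9, and check whether it is a (positive or negative) perfect cube.
Check small values of y:
  y = 0: RHS = -9 is not a perfect cube.
  y = 1: RHS = 0 = (0)³ ⇒ x = 0 works.
  y = -1: RHS = -18 is not a perfect cube.
  y = 2: RHS = 63 is not a perfect cube.
  y = -2: RHS = -81 is not a perfect cube.
  y = 3: RHS = 234 is not a perfect cube.
  y = -3: RHS = -252 is not a perfect cube.
Continuing the search up to |y| = 40 finds no further solutions beyond those listed.
Collected solutions: (0, 1).

Solutions (with |y| ≤ 40): (0, 1).


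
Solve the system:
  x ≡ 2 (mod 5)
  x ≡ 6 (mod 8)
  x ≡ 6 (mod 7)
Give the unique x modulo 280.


Moduli 5, 8, 7 are pairwise coprime; by CRT there is a unique solution modulo M = 5 · 8 · 7 = 280.
Solve pairwise, accumulating the modulus:
  Start with x ≡ 2 (mod 5).
  Combine with x ≡ 6 (mod 8): since gcd(5, 8) = 1, we get a unique residue mod 40.
    Write x = 2 + 5·t and substitute into x ≡ 6 (mod 8): 5·t ≡ 6 − 2 = 4 (mod 8).
    The inverse of 5 mod 8 is 5 (since 5·5 = 25 = 3·8 + 1), so t ≡ 5·4 = 20 ≡ 4 (mod 8).
    Then x = 2 + 5·4 = 22, valid modulo lcm(5, 8) = 40: x ≡ 22 (mod 40).
  Combine with x ≡ 6 (mod 7): since gcd(40, 7) = 1, we get a unique residue mod 280.
    Write x = 22 + 40·t and substitute into x ≡ 6 (mod 7): 40·t ≡ 6 − 22 = -16 (mod 7).
    Reduce coefficients mod 7: 5·t ≡ 5 (mod 7).
    The inverse of 5 mod 7 is 3 (since 5·3 = 15 = 2·7 + 1), so t ≡ 3·5 = 15 ≡ 1 (mod 7).
    Then x = 22 + 40·1 = 62, valid modulo lcm(40, 7) = 280: x ≡ 62 (mod 280).
Verify: 62 mod 5 = 2 ✓, 62 mod 8 = 6 ✓, 62 mod 7 = 6 ✓.

x ≡ 62 (mod 280).


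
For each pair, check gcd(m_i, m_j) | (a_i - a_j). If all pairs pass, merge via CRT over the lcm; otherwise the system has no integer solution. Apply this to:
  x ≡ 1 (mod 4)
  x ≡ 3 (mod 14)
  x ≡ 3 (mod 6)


Moduli 4, 14, 6 are not pairwise coprime, so CRT works modulo lcm(m_i) when all pairwise compatibility conditions hold.
Pairwise compatibility: gcd(m_i, m_j) must divide a_i - a_j for every pair.
Merge one congruence at a time:
  Start: x ≡ 1 (mod 4).
  Combine with x ≡ 3 (mod 14): gcd(4, 14) = 2; 3 - 1 = 2, which IS divisible by 2, so compatible.
    Write x = 1 + 4·t and substitute into x ≡ 3 (mod 14): 4·t ≡ 3 − 1 = 2 (mod 14).
    Divide the congruence (and modulus) by g = 2: 2·t ≡ 1 (mod 7).
    The inverse of 2 mod 7 is 4 (since 2·4 = 8 = 1·7 + 1), so t ≡ 4·1 = 4 ≡ 4 (mod 7).
    Then x = 1 + 4·4 = 17, valid modulo lcm(4, 14) = 28: x ≡ 17 (mod 28).
  Combine with x ≡ 3 (mod 6): gcd(28, 6) = 2; 3 - 17 = -14, which IS divisible by 2, so compatible.
    Write x = 17 + 28·t and substitute into x ≡ 3 (mod 6): 28·t ≡ 3 − 17 = -14 (mod 6).
    Divide the congruence (and modulus) by g = 2: 14·t ≡ -7 (mod 3).
    Reduce coefficients mod 3: 2·t ≡ 2 (mod 3).
    The inverse of 2 mod 3 is 2 (since 2·2 = 4 = 1·3 + 1), so t ≡ 2·2 = 4 ≡ 1 (mod 3).
    Then x = 17 + 28·1 = 45, valid modulo lcm(28, 6) = 84: x ≡ 45 (mod 84).
Verify: 45 mod 4 = 1, 45 mod 14 = 3, 45 mod 6 = 3.

x ≡ 45 (mod 84).


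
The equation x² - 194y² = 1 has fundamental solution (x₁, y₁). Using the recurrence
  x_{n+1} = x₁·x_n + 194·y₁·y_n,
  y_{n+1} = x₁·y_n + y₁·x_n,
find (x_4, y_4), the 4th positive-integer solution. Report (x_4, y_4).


Step 1: Find the fundamental solution (x₁, y₁) of x² - 194y² = 1.
  Expand √194 as a continued fraction. a₀ = ⌊√194⌋ = 13; iterate m_{k+1} = d_k·a_k − m_k, d_{k+1} = (194 − m_{k+1}²)/d_k, a_{k+1} = ⌊(a₀ + m_{k+1})/d_{k+1}⌋ (starting m₀ = 0, d₀ = 1), with convergents p_k = a_k·p_{k-1} + p_{k-2}, q_k = a_k·q_{k-1} + q_{k-2} (p₋₁ = 1, q₋₁ = 0):
  k = 0: a₀ = 13; p₀/q₀ = 13/1; p₀² − 194·q₀² = 169 − 194 = -25.
  k = 1: m = 13, d = 25, a = ⌊(13 + 13)/25⌋ = 1; p/q = (1·13 + 1)/(1·1 + 0) = 14/1; p² − 194·q² = 196 − 194 = 2.
  k = 2: m = 12, d = 2, a = ⌊(13 + 12)/2⌋ = 12; p/q = (12·14 + 13)/(12·1 + 1) = 181/13; p² − 194·q² = 32761 − 32786 = -25.
  k = 3: m = 12, d = 25, a = ⌊(13 + 12)/25⌋ = 1; p/q = (1·181 + 14)/(1·13 + 1) = 195/14; p² − 194·q² = 38025 − 38024 = 1.
  The first convergent with p² − 194·q² = 1 gives the fundamental solution (x₁, y₁) = (195, 14).
Step 2: Apply the recurrence (x_{n+1}, y_{n+1}) = (x₁x_n + 194y₁y_n, x₁y_n + y₁x_n) repeatedly.
  From (x_1, y_1) = (195, 14): x_2 = 195·195 + 194·14·14 = 76049; y_2 = 195·14 + 14·195 = 5460.
  From (x_2, y_2) = (76049, 5460): x_3 = 195·76049 + 194·14·5460 = 29658915; y_3 = 195·5460 + 14·76049 = 2129386.
  From (x_3, y_3) = (29658915, 2129386): x_4 = 195·29658915 + 194·14·2129386 = 11566900801; y_4 = 195·2129386 + 14·29658915 = 830455080.
Step 3: Verify x_4² - 194·y_4² = 133793194140174441601 - 133793194140174441600 = 1 (should be 1). ✓

(x_1, y_1) = (195, 14); (x_4, y_4) = (11566900801, 830455080).


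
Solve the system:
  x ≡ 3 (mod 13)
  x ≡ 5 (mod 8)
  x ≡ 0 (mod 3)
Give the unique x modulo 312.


Moduli 13, 8, 3 are pairwise coprime; by CRT there is a unique solution modulo M = 13 · 8 · 3 = 312.
Solve pairwise, accumulating the modulus:
  Start with x ≡ 3 (mod 13).
  Combine with x ≡ 5 (mod 8): since gcd(13, 8) = 1, we get a unique residue mod 104.
    Write x = 3 + 13·t and substitute into x ≡ 5 (mod 8): 13·t ≡ 5 − 3 = 2 (mod 8).
    Reduce coefficients mod 8: 5·t ≡ 2 (mod 8).
    The inverse of 5 mod 8 is 5 (since 5·5 = 25 = 3·8 + 1), so t ≡ 5·2 = 10 ≡ 2 (mod 8).
    Then x = 3 + 13·2 = 29, valid modulo lcm(13, 8) = 104: x ≡ 29 (mod 104).
  Combine with x ≡ 0 (mod 3): since gcd(104, 3) = 1, we get a unique residue mod 312.
    Write x = 29 + 104·t and substitute into x ≡ 0 (mod 3): 104·t ≡ 0 − 29 = -29 (mod 3).
    Reduce coefficients mod 3: 2·t ≡ 1 (mod 3).
    The inverse of 2 mod 3 is 2 (since 2·2 = 4 = 1·3 + 1), so t ≡ 2·1 = 2 ≡ 2 (mod 3).
    Then x = 29 + 104·2 = 237, valid modulo lcm(104, 3) = 312: x ≡ 237 (mod 312).
Verify: 237 mod 13 = 3 ✓, 237 mod 8 = 5 ✓, 237 mod 3 = 0 ✓.

x ≡ 237 (mod 312).


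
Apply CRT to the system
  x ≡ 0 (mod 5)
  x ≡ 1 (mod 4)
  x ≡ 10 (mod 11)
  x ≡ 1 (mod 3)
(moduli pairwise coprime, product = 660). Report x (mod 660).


Product of moduli M = 5 · 4 · 11 · 3 = 660.
Merge one congruence at a time:
  Start: x ≡ 0 (mod 5).
  Combine with x ≡ 1 (mod 4); new modulus lcm = 20.
    Write x = 0 + 5·t and substitute into x ≡ 1 (mod 4): 5·t ≡ 1 − 0 = 1 (mod 4).
    Reduce coefficients mod 4: 1·t ≡ 1 (mod 4).
    So t ≡ 1 (mod 4).
    Then x = 0 + 5·1 = 5, valid modulo lcm(5, 4) = 20: x ≡ 5 (mod 20).
  Combine with x ≡ 10 (mod 11); new modulus lcm = 220.
    Write x = 5 + 20·t and substitute into x ≡ 10 (mod 11): 20·t ≡ 10 − 5 = 5 (mod 11).
    Reduce coefficients mod 11: 9·t ≡ 5 (mod 11).
    The inverse of 9 mod 11 is 5 (since 9·5 = 45 = 4·11 + 1), so t ≡ 5·5 = 25 ≡ 3 (mod 11).
    Then x = 5 + 20·3 = 65, valid modulo lcm(20, 11) = 220: x ≡ 65 (mod 220).
  Combine with x ≡ 1 (mod 3); new modulus lcm = 660.
    Write x = 65 + 220·t and substitute into x ≡ 1 (mod 3): 220·t ≡ 1 − 65 = -64 (mod 3).
    Reduce coefficients mod 3: 1·t ≡ 2 (mod 3).
    So t ≡ 2 (mod 3).
    Then x = 65 + 220·2 = 505, valid modulo lcm(220, 3) = 660: x ≡ 505 (mod 660).
Verify against each original: 505 mod 5 = 0, 505 mod 4 = 1, 505 mod 11 = 10, 505 mod 3 = 1.

x ≡ 505 (mod 660).


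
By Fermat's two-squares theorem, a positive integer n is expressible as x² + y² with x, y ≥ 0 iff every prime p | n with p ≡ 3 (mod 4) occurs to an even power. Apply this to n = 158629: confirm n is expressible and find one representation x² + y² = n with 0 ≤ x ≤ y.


Step 1: Factor n = 158629 = 41 · 53 · 73.
Step 2: Check the mod-4 condition on each prime factor: 41 ≡ 1 (mod 4), exponent 1; 53 ≡ 1 (mod 4), exponent 1; 73 ≡ 1 (mod 4), exponent 1.
All primes ≡ 3 (mod 4) appear to even exponent (or don't appear), so by the two-squares theorem n IS expressible as a sum of two squares.
Step 3: Build a representation. Here n = 41 · 53 · 73 is a product of primes ≡ 1 (mod 4). Each prime p ≡ 1 (mod 4) is itself a sum of two squares; find a² by testing p − a² for a perfect square:
  41: 41 − 1² = 40, 41 − 2² = 37, 41 − 3² = 32, 41 − 4² = 25 = 5² ⇒ 41 = 4² + 5².
  53: 53 − 1² = 52, 53 − 2² = 49 = 7² ⇒ 53 = 2² + 7².
  73: 73 − 1² = 72, 73 − 2² = 69, 73 − 3² = 64 = 8² ⇒ 73 = 3² + 8².
  Combine using the Brahmagupta–Fibonacci identity (a² + b²)(c² + d²) = (ac − bd)² + (ad + bc)² = (ac + bd)² + (ad − bc)²:
  41 · 53 = 2173: from (4² + 5²)(2² + 7²), take (4·2 − 5·7, 4·7 + 5·2) = (8 − 35, 28 + 10) = (-27, 38); dropping signs (only squares matter) gives (27, 38); check 27² + 38² = 729 + 1444 = 2173 ✓.
  2173 · 73 = 158629: from (27² + 38²)(3² + 8²), take (27·3 − 38·8, 27·8 + 38·3) = (81 − 304, 216 + 114) = (-223, 330); dropping signs (only squares matter) gives (223, 330); check 223² + 330² = 49729 + 108900 = 158629 ✓.
Step 4: Order so x ≤ y and verify: 223² + 330² = 49729 + 108900 = 158629 = n. ✓

n = 158629 = 223² + 330² (one valid representation with x ≤ y).


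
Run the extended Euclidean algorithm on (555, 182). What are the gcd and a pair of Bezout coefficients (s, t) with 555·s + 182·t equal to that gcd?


Euclidean algorithm on (555, 182) — divide until remainder is 0:
  555 = 3 · 182 + 9
  182 = 20 · 9 + 2
  9 = 4 · 2 + 1
  2 = 2 · 1 + 0
gcd(555, 182) = 1.
Track Bezout coefficients alongside the remainders: start with r₀ = 555 = a·1 + b·0 (s = 1, t = 0) and r₁ = 182 = a·0 + b·1 (s = 0, t = 1); each new remainder r_{k+1} = r_{k-1} − q_k·r_k inherits s_{k+1} = s_{k-1} − q_k·s_k, t_{k+1} = t_{k-1} − q_k·t_k, so r_k = a·s_k + b·t_k at every step:
  q = 3: r = 9, s = 1 − 3·0 = 1, t = 0 − 3·1 = -3  (check: 555·1 + 182·(-3) = 9)
  q = 20: r = 2, s = 0 − 20·1 = -20, t = 1 − 20·(-3) = 61  (check: 555·(-20) + 182·61 = 2)
  q = 4: r = 1, s = 1 − 4·(-20) = 81, t = -3 − 4·61 = -247  (check: 555·81 + 182·(-247) = 1)
The row with r = 1 (the gcd) gives the Bezout coefficients s = 81, t = -247.
Result: 555 · (81) + 182 · (-247) = 1.

gcd(555, 182) = 1; s = 81, t = -247 (check: 555·81 + 182·(-247) = 1).


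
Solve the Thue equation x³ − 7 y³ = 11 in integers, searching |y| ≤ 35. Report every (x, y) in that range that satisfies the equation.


The equation is x³ - 7y³ = 11. For fixed y, x³ = 7·y³ + 11, so a solution requires the RHS to be a perfect cube.
Strategy: iterate y from -35 to 35, compute RHS = 7·y³ + 11, and check whether it is a (positive or negative) perfect cube.
Check small values of y:
  y = 0: RHS = 11 is not a perfect cube.
  y = 1: RHS = 18 is not a perfect cube.
  y = -1: RHS = 4 is not a perfect cube.
  y = 2: RHS = 67 is not a perfect cube.
  y = -2: RHS = -45 is not a perfect cube.
  y = 3: RHS = 200 is not a perfect cube.
  y = -3: RHS = -178 is not a perfect cube.
Continuing the search up to |y| = 35 finds no solutions either.
No (x, y) in the scanned range satisfies the equation.

No integer solutions with |y| ≤ 35.


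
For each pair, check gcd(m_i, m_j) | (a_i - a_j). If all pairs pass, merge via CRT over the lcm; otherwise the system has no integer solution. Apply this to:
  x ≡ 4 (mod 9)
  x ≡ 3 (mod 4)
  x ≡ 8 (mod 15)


Moduli 9, 4, 15 are not pairwise coprime, so CRT works modulo lcm(m_i) when all pairwise compatibility conditions hold.
Pairwise compatibility: gcd(m_i, m_j) must divide a_i - a_j for every pair.
Merge one congruence at a time:
  Start: x ≡ 4 (mod 9).
  Combine with x ≡ 3 (mod 4): gcd(9, 4) = 1; 3 - 4 = -1, which IS divisible by 1, so compatible.
    Write x = 4 + 9·t and substitute into x ≡ 3 (mod 4): 9·t ≡ 3 − 4 = -1 (mod 4).
    Reduce coefficients mod 4: 1·t ≡ 3 (mod 4).
    So t ≡ 3 (mod 4).
    Then x = 4 + 9·3 = 31, valid modulo lcm(9, 4) = 36: x ≡ 31 (mod 36).
  Combine with x ≡ 8 (mod 15): gcd(36, 15) = 3, and 8 - 31 = -23 is NOT divisible by 3.
    ⇒ system is inconsistent (no integer solution).

No solution (the system is inconsistent).


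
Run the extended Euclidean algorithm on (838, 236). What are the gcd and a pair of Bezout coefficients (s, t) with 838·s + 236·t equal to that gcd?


Euclidean algorithm on (838, 236) — divide until remainder is 0:
  838 = 3 · 236 + 130
  236 = 1 · 130 + 106
  130 = 1 · 106 + 24
  106 = 4 · 24 + 10
  24 = 2 · 10 + 4
  10 = 2 · 4 + 2
  4 = 2 · 2 + 0
gcd(838, 236) = 2.
Track Bezout coefficients alongside the remainders: start with r₀ = 838 = a·1 + b·0 (s = 1, t = 0) and r₁ = 236 = a·0 + b·1 (s = 0, t = 1); each new remainder r_{k+1} = r_{k-1} − q_k·r_k inherits s_{k+1} = s_{k-1} − q_k·s_k, t_{k+1} = t_{k-1} − q_k·t_k, so r_k = a·s_k + b·t_k at every step:
  q = 3: r = 130, s = 1 − 3·0 = 1, t = 0 − 3·1 = -3  (check: 838·1 + 236·(-3) = 130)
  q = 1: r = 106, s = 0 − 1·1 = -1, t = 1 − 1·(-3) = 4  (check: 838·(-1) + 236·4 = 106)
  q = 1: r = 24, s = 1 − 1·(-1) = 2, t = -3 − 1·4 = -7  (check: 838·2 + 236·(-7) = 24)
  q = 4: r = 10, s = -1 − 4·2 = -9, t = 4 − 4·(-7) = 32  (check: 838·(-9) + 236·32 = 10)
  q = 2: r = 4, s = 2 − 2·(-9) = 20, t = -7 − 2·32 = -71  (check: 838·20 + 236·(-71) = 4)
  q = 2: r = 2, s = -9 − 2·20 = -49, t = 32 − 2·(-71) = 174  (check: 838·(-49) + 236·174 = 2)
The row with r = 2 (the gcd) gives the Bezout coefficients s = -49, t = 174.
Result: 838 · (-49) + 236 · (174) = 2.

gcd(838, 236) = 2; s = -49, t = 174 (check: 838·(-49) + 236·174 = 2).


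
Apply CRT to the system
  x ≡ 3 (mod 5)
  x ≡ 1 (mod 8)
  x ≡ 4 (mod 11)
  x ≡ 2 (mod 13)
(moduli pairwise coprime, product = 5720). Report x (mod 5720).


Product of moduli M = 5 · 8 · 11 · 13 = 5720.
Merge one congruence at a time:
  Start: x ≡ 3 (mod 5).
  Combine with x ≡ 1 (mod 8); new modulus lcm = 40.
    Write x = 3 + 5·t and substitute into x ≡ 1 (mod 8): 5·t ≡ 1 − 3 = -2 (mod 8).
    Reduce coefficients mod 8: 5·t ≡ 6 (mod 8).
    The inverse of 5 mod 8 is 5 (since 5·5 = 25 = 3·8 + 1), so t ≡ 5·6 = 30 ≡ 6 (mod 8).
    Then x = 3 + 5·6 = 33, valid modulo lcm(5, 8) = 40: x ≡ 33 (mod 40).
  Combine with x ≡ 4 (mod 11); new modulus lcm = 440.
    Write x = 33 + 40·t and substitute into x ≡ 4 (mod 11): 40·t ≡ 4 − 33 = -29 (mod 11).
    Reduce coefficients mod 11: 7·t ≡ 4 (mod 11).
    The inverse of 7 mod 11 is 8 (since 7·8 = 56 = 5·11 + 1), so t ≡ 8·4 = 32 ≡ 10 (mod 11).
    Then x = 33 + 40·10 = 433, valid modulo lcm(40, 11) = 440: x ≡ 433 (mod 440).
  Combine with x ≡ 2 (mod 13); new modulus lcm = 5720.
    Write x = 433 + 440·t and substitute into x ≡ 2 (mod 13): 440·t ≡ 2 − 433 = -431 (mod 13).
    Reduce coefficients mod 13: 11·t ≡ 11 (mod 13).
    The inverse of 11 mod 13 is 6 (since 11·6 = 66 = 5·13 + 1), so t ≡ 6·11 = 66 ≡ 1 (mod 13).
    Then x = 433 + 440·1 = 873, valid modulo lcm(440, 13) = 5720: x ≡ 873 (mod 5720).
Verify against each original: 873 mod 5 = 3, 873 mod 8 = 1, 873 mod 11 = 4, 873 mod 13 = 2.

x ≡ 873 (mod 5720).


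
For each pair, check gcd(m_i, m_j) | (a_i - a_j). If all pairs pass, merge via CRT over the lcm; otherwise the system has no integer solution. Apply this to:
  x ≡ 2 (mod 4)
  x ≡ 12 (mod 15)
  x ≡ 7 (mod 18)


Moduli 4, 15, 18 are not pairwise coprime, so CRT works modulo lcm(m_i) when all pairwise compatibility conditions hold.
Pairwise compatibility: gcd(m_i, m_j) must divide a_i - a_j for every pair.
Merge one congruence at a time:
  Start: x ≡ 2 (mod 4).
  Combine with x ≡ 12 (mod 15): gcd(4, 15) = 1; 12 - 2 = 10, which IS divisible by 1, so compatible.
    Write x = 2 + 4·t and substitute into x ≡ 12 (mod 15): 4·t ≡ 12 − 2 = 10 (mod 15).
    The inverse of 4 mod 15 is 4 (since 4·4 = 16 = 1·15 + 1), so t ≡ 4·10 = 40 ≡ 10 (mod 15).
    Then x = 2 + 4·10 = 42, valid modulo lcm(4, 15) = 60: x ≡ 42 (mod 60).
  Combine with x ≡ 7 (mod 18): gcd(60, 18) = 6, and 7 - 42 = -35 is NOT divisible by 6.
    ⇒ system is inconsistent (no integer solution).

No solution (the system is inconsistent).


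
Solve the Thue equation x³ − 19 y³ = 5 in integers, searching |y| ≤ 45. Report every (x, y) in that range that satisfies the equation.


The equation is x³ - 19y³ = 5. For fixed y, x³ = 19·y³ + 5, so a solution requires the RHS to be a perfect cube.
Strategy: iterate y from -45 to 45, compute RHS = 19·y³ + 5, and check whether it is a (positive or negative) perfect cube.
Check small values of y:
  y = 0: RHS = 5 is not a perfect cube.
  y = 1: RHS = 24 is not a perfect cube.
  y = -1: RHS = -14 is not a perfect cube.
  y = 2: RHS = 157 is not a perfect cube.
  y = -2: RHS = -147 is not a perfect cube.
  y = 3: RHS = 518 is not a perfect cube.
  y = -3: RHS = -508 is not a perfect cube.
Continuing the search up to |y| = 45 finds no solutions either.
No (x, y) in the scanned range satisfies the equation.

No integer solutions with |y| ≤ 45.


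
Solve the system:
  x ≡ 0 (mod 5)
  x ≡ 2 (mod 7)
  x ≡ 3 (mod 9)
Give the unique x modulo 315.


Moduli 5, 7, 9 are pairwise coprime; by CRT there is a unique solution modulo M = 5 · 7 · 9 = 315.
Solve pairwise, accumulating the modulus:
  Start with x ≡ 0 (mod 5).
  Combine with x ≡ 2 (mod 7): since gcd(5, 7) = 1, we get a unique residue mod 35.
    Write x = 0 + 5·t and substitute into x ≡ 2 (mod 7): 5·t ≡ 2 − 0 = 2 (mod 7).
    The inverse of 5 mod 7 is 3 (since 5·3 = 15 = 2·7 + 1), so t ≡ 3·2 = 6 ≡ 6 (mod 7).
    Then x = 0 + 5·6 = 30, valid modulo lcm(5, 7) = 35: x ≡ 30 (mod 35).
  Combine with x ≡ 3 (mod 9): since gcd(35, 9) = 1, we get a unique residue mod 315.
    Write x = 30 + 35·t and substitute into x ≡ 3 (mod 9): 35·t ≡ 3 − 30 = -27 (mod 9).
    Reduce coefficients mod 9: 8·t ≡ 0 (mod 9).
    The inverse of 8 mod 9 is 8 (since 8·8 = 64 = 7·9 + 1), so t ≡ 8·0 = 0 ≡ 0 (mod 9).
    Then x = 30 + 35·0 = 30, valid modulo lcm(35, 9) = 315: x ≡ 30 (mod 315).
Verify: 30 mod 5 = 0 ✓, 30 mod 7 = 2 ✓, 30 mod 9 = 3 ✓.

x ≡ 30 (mod 315).


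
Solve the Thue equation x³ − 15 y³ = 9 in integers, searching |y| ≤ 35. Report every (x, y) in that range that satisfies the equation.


The equation is x³ - 15y³ = 9. For fixed y, x³ = 15·y³ + 9, so a solution requires the RHS to be a perfect cube.
Strategy: iterate y from -35 to 35, compute RHS = 15·y³ + 9, and check whether it is a (positive or negative) perfect cube.
Check small values of y:
  y = 0: RHS = 9 is not a perfect cube.
  y = 1: RHS = 24 is not a perfect cube.
  y = -1: RHS = -6 is not a perfect cube.
  y = 2: RHS = 129 is not a perfect cube.
  y = -2: RHS = -111 is not a perfect cube.
  y = 3: RHS = 414 is not a perfect cube.
  y = -3: RHS = -396 is not a perfect cube.
Continuing the search up to |y| = 35 finds no solutions either.
No (x, y) in the scanned range satisfies the equation.

No integer solutions with |y| ≤ 35.


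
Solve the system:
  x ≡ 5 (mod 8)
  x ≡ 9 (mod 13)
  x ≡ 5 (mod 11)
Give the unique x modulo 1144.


Moduli 8, 13, 11 are pairwise coprime; by CRT there is a unique solution modulo M = 8 · 13 · 11 = 1144.
Solve pairwise, accumulating the modulus:
  Start with x ≡ 5 (mod 8).
  Combine with x ≡ 9 (mod 13): since gcd(8, 13) = 1, we get a unique residue mod 104.
    Write x = 5 + 8·t and substitute into x ≡ 9 (mod 13): 8·t ≡ 9 − 5 = 4 (mod 13).
    The inverse of 8 mod 13 is 5 (since 8·5 = 40 = 3·13 + 1), so t ≡ 5·4 = 20 ≡ 7 (mod 13).
    Then x = 5 + 8·7 = 61, valid modulo lcm(8, 13) = 104: x ≡ 61 (mod 104).
  Combine with x ≡ 5 (mod 11): since gcd(104, 11) = 1, we get a unique residue mod 1144.
    Write x = 61 + 104·t and substitute into x ≡ 5 (mod 11): 104·t ≡ 5 − 61 = -56 (mod 11).
    Reduce coefficients mod 11: 5·t ≡ 10 (mod 11).
    The inverse of 5 mod 11 is 9 (since 5·9 = 45 = 4·11 + 1), so t ≡ 9·10 = 90 ≡ 2 (mod 11).
    Then x = 61 + 104·2 = 269, valid modulo lcm(104, 11) = 1144: x ≡ 269 (mod 1144).
Verify: 269 mod 8 = 5 ✓, 269 mod 13 = 9 ✓, 269 mod 11 = 5 ✓.

x ≡ 269 (mod 1144).


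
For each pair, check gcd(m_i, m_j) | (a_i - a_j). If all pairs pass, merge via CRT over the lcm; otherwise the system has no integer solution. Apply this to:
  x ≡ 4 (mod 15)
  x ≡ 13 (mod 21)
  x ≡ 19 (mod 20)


Moduli 15, 21, 20 are not pairwise coprime, so CRT works modulo lcm(m_i) when all pairwise compatibility conditions hold.
Pairwise compatibility: gcd(m_i, m_j) must divide a_i - a_j for every pair.
Merge one congruence at a time:
  Start: x ≡ 4 (mod 15).
  Combine with x ≡ 13 (mod 21): gcd(15, 21) = 3; 13 - 4 = 9, which IS divisible by 3, so compatible.
    Write x = 4 + 15·t and substitute into x ≡ 13 (mod 21): 15·t ≡ 13 − 4 = 9 (mod 21).
    Divide the congruence (and modulus) by g = 3: 5·t ≡ 3 (mod 7).
    The inverse of 5 mod 7 is 3 (since 5·3 = 15 = 2·7 + 1), so t ≡ 3·3 = 9 ≡ 2 (mod 7).
    Then x = 4 + 15·2 = 34, valid modulo lcm(15, 21) = 105: x ≡ 34 (mod 105).
  Combine with x ≡ 19 (mod 20): gcd(105, 20) = 5; 19 - 34 = -15, which IS divisible by 5, so compatible.
    Write x = 34 + 105·t and substitute into x ≡ 19 (mod 20): 105·t ≡ 19 − 34 = -15 (mod 20).
    Divide the congruence (and modulus) by g = 5: 21·t ≡ -3 (mod 4).
    Reduce coefficients mod 4: 1·t ≡ 1 (mod 4).
    So t ≡ 1 (mod 4).
    Then x = 34 + 105·1 = 139, valid modulo lcm(105, 20) = 420: x ≡ 139 (mod 420).
Verify: 139 mod 15 = 4, 139 mod 21 = 13, 139 mod 20 = 19.

x ≡ 139 (mod 420).


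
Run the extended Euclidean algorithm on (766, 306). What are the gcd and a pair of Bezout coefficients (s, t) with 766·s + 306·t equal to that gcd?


Euclidean algorithm on (766, 306) — divide until remainder is 0:
  766 = 2 · 306 + 154
  306 = 1 · 154 + 152
  154 = 1 · 152 + 2
  152 = 76 · 2 + 0
gcd(766, 306) = 2.
Track Bezout coefficients alongside the remainders: start with r₀ = 766 = a·1 + b·0 (s = 1, t = 0) and r₁ = 306 = a·0 + b·1 (s = 0, t = 1); each new remainder r_{k+1} = r_{k-1} − q_k·r_k inherits s_{k+1} = s_{k-1} − q_k·s_k, t_{k+1} = t_{k-1} − q_k·t_k, so r_k = a·s_k + b·t_k at every step:
  q = 2: r = 154, s = 1 − 2·0 = 1, t = 0 − 2·1 = -2  (check: 766·1 + 306·(-2) = 154)
  q = 1: r = 152, s = 0 − 1·1 = -1, t = 1 − 1·(-2) = 3  (check: 766·(-1) + 306·3 = 152)
  q = 1: r = 2, s = 1 − 1·(-1) = 2, t = -2 − 1·3 = -5  (check: 766·2 + 306·(-5) = 2)
The row with r = 2 (the gcd) gives the Bezout coefficients s = 2, t = -5.
Result: 766 · (2) + 306 · (-5) = 2.

gcd(766, 306) = 2; s = 2, t = -5 (check: 766·2 + 306·(-5) = 2).


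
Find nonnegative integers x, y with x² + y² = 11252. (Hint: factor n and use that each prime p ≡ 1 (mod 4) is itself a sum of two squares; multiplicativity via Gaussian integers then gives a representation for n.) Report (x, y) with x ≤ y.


Step 1: Factor n = 11252 = 2^2 · 29 · 97.
Step 2: Check the mod-4 condition on each prime factor: 2 = 2 (special); 29 ≡ 1 (mod 4), exponent 1; 97 ≡ 1 (mod 4), exponent 1.
All primes ≡ 3 (mod 4) appear to even exponent (or don't appear), so by the two-squares theorem n IS expressible as a sum of two squares.
Step 3: Build a representation. Group n = k² · m with k = 2 and m = 29 · 97 = 2813 (a product of primes ≡ 1 (mod 4)); a representation of m scales to one of n via (k·x)² + (k·y)² = k²(x² + y²). Each prime p ≡ 1 (mod 4) is itself a sum of two squares; find a² by testing p − a² for a perfect square:
  29: 29 − 1² = 28, 29 − 2² = 25 = 5² ⇒ 29 = 2² + 5².
  97: 97 − 1² = 96, 97 − 2² = 93, 97 − 3² = 88, 97 − 4² = 81 = 9² ⇒ 97 = 4² + 9².
  Combine using the Brahmagupta–Fibonacci identity (a² + b²)(c² + d²) = (ac − bd)² + (ad + bc)² = (ac + bd)² + (ad − bc)²:
  29 · 97 = 2813: from (2² + 5²)(4² + 9²), take (2·4 − 5·9, 2·9 + 5·4) = (8 − 45, 18 + 20) = (-37, 38); dropping signs (only squares matter) gives (37, 38); check 37² + 38² = 1369 + 1444 = 2813 ✓.
  Scale by k = 2: (2·37, 2·38) = (74, 76).
Step 4: Order so x ≤ y and verify: 74² + 76² = 5476 + 5776 = 11252 = n. ✓

n = 11252 = 74² + 76² (one valid representation with x ≤ y).
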